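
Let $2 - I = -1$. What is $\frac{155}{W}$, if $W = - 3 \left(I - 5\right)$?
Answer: $\frac{155}{6} \approx 25.833$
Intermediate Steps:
$I = 3$ ($I = 2 - -1 = 2 + 1 = 3$)
$W = 6$ ($W = - 3 \left(3 - 5\right) = \left(-3\right) \left(-2\right) = 6$)
$\frac{155}{W} = \frac{155}{6}$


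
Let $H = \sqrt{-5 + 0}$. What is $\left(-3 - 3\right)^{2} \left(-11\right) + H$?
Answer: $-396 + i \sqrt{5} \approx -396.0 + 2.2361 i$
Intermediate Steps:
$H = i \sqrt{5}$ ($H = \sqrt{-5} = i \sqrt{5} \approx 2.2361 i$)
$\left(-3 - 3\right)^{2} \left(-11\right) + H = \left(-3 - 3\right)^{2} \left(-11\right) + i \sqrt{5} = \left(-6\right)^{2} \left(-11\right) + i \sqrt{5} = 36 \left(-11\right) + i \sqrt{5} = -396 + i \sqrt{5}$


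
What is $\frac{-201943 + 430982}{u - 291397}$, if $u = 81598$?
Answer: $- \frac{229039}{209799} \approx -1.0917$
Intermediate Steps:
$\frac{-201943 + 430982}{u - 291397} = \frac{-201943 + 430982}{81598 - 291397} = \frac{229039}{-209799} = 229039 \left(- \frac{1}{209799}\right) = - \frac{229039}{209799}$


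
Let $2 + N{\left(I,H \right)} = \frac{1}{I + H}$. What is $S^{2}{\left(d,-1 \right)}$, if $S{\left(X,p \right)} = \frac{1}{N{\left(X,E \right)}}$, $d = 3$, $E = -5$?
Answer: $\frac{4}{25} \approx 0.16$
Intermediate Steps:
$N{\left(I,H \right)} = -2 + \frac{1}{H + I}$ ($N{\left(I,H \right)} = -2 + \frac{1}{I + H} = -2 + \frac{1}{H + I}$)
$S{\left(X,p \right)} = \frac{-5 + X}{11 - 2 X}$ ($S{\left(X,p \right)} = \frac{1}{\frac{1}{-5 + X} \left(1 - -10 - 2 X\right)} = \frac{1}{\frac{1}{-5 + X} \left(1 + 10 - 2 X\right)} = \frac{1}{\frac{1}{-5 + X} \left(11 - 2 X\right)} = \frac{-5 + X}{11 - 2 X}$)
$S^{2}{\left(d,-1 \right)} = \left(\frac{5 - 3}{-11 + 2 \cdot 3}\right)^{2} = \left(\frac{5 - 3}{-11 + 6}\right)^{2} = \left(\frac{1}{-5} \cdot 2\right)^{2} = \left(\left(- \frac{1}{5}\right) 2\right)^{2} = \left(- \frac{2}{5}\right)^{2} = \frac{4}{25}$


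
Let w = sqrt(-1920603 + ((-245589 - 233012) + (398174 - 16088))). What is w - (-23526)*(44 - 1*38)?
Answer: 141156 + I*sqrt(2017118) ≈ 1.4116e+5 + 1420.3*I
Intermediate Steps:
w = I*sqrt(2017118) (w = sqrt(-1920603 + (-478601 + 382086)) = sqrt(-1920603 - 96515) = sqrt(-2017118) = I*sqrt(2017118) ≈ 1420.3*I)
w - (-23526)*(44 - 1*38) = I*sqrt(2017118) - (-23526)*(44 - 1*38) = I*sqrt(2017118) - (-23526)*(44 - 38) = I*sqrt(2017118) - (-23526)*6 = I*sqrt(2017118) - 1*(-141156) = I*sqrt(2017118) + 141156 = 141156 + I*sqrt(2017118)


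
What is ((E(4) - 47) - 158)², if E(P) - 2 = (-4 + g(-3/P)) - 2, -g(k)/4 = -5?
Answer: 35721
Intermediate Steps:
g(k) = 20 (g(k) = -4*(-5) = 20)
E(P) = 16 (E(P) = 2 + ((-4 + 20) - 2) = 2 + (16 - 2) = 2 + 14 = 16)
((E(4) - 47) - 158)² = ((16 - 47) - 158)² = (-31 - 158)² = (-189)² = 35721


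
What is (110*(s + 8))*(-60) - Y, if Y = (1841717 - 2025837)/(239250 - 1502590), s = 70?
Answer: -32518380806/63167 ≈ -5.1480e+5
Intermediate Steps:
Y = 9206/63167 (Y = -184120/(-1263340) = -184120*(-1/1263340) = 9206/63167 ≈ 0.14574)
(110*(s + 8))*(-60) - Y = (110*(70 + 8))*(-60) - 1*9206/63167 = (110*78)*(-60) - 9206/63167 = 8580*(-60) - 9206/63167 = -514800 - 9206/63167 = -32518380806/63167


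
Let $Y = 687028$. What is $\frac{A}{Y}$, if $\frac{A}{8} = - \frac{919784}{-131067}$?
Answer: $\frac{1839568}{22511674719} \approx 8.1716 \cdot 10^{-5}$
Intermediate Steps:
$A = \frac{7358272}{131067}$ ($A = 8 \left(- \frac{919784}{-131067}\right) = 8 \left(\left(-919784\right) \left(- \frac{1}{131067}\right)\right) = 8 \cdot \frac{919784}{131067} = \frac{7358272}{131067} \approx 56.141$)
$\frac{A}{Y} = \frac{7358272}{131067 \cdot 687028} = \frac{7358272}{131067} \cdot \frac{1}{687028} = \frac{1839568}{22511674719}$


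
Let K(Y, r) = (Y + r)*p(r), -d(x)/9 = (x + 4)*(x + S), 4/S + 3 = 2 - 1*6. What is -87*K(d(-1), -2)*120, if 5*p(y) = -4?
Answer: 2363616/7 ≈ 3.3766e+5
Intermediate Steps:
p(y) = -⅘ (p(y) = (⅕)*(-4) = -⅘)
S = -4/7 (S = 4/(-3 + (2 - 1*6)) = 4/(-3 + (2 - 6)) = 4/(-3 - 4) = 4/(-7) = 4*(-⅐) = -4/7 ≈ -0.57143)
d(x) = -9*(4 + x)*(-4/7 + x) (d(x) = -9*(x + 4)*(x - 4/7) = -9*(4 + x)*(-4/7 + x))
K(Y, r) = -4*Y/5 - 4*r/5 (K(Y, r) = (Y + r)*(-⅘) = -4*Y/5 - 4*r/5)
-87*K(d(-1), -2)*120 = -87*(-4*(144/7 - 9*(-1)² - 216/7*(-1))/5 - ⅘*(-2))*120 = -87*(-4*(144/7 - 9*1 + 216/7)/5 + 8/5)*120 = -87*(-4*(144/7 - 9 + 216/7)/5 + 8/5)*120 = -87*(-⅘*297/7 + 8/5)*120 = -87*(-1188/35 + 8/5)*120 = -87*(-1132/35)*120 = (98484/35)*120 = 2363616/7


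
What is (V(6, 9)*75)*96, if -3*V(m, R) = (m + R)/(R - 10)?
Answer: 36000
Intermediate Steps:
V(m, R) = -(R + m)/(3*(-10 + R)) (V(m, R) = -(m + R)/(3*(R - 10)) = -(R + m)/(3*(-10 + R)))
(V(6, 9)*75)*96 = (((-1*9 - 1*6)/(3*(-10 + 9)))*75)*96 = (((⅓)*(-9 - 6)/(-1))*75)*96 = (((⅓)*(-1)*(-15))*75)*96 = (5*75)*96 = 375*96 = 36000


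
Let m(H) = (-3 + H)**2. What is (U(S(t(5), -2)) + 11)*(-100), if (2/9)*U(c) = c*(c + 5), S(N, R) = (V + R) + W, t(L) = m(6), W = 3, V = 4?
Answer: -23600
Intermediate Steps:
t(L) = 9 (t(L) = (-3 + 6)**2 = 3**2 = 9)
S(N, R) = 7 + R (S(N, R) = (4 + R) + 3 = 7 + R)
U(c) = 9*c*(5 + c)/2 (U(c) = 9*(c*(c + 5))/2 = 9*(c*(5 + c))/2 = 9*c*(5 + c)/2)
(U(S(t(5), -2)) + 11)*(-100) = (9*(7 - 2)*(5 + (7 - 2))/2 + 11)*(-100) = ((9/2)*5*(5 + 5) + 11)*(-100) = ((9/2)*5*10 + 11)*(-100) = (225 + 11)*(-100) = 236*(-100) = -23600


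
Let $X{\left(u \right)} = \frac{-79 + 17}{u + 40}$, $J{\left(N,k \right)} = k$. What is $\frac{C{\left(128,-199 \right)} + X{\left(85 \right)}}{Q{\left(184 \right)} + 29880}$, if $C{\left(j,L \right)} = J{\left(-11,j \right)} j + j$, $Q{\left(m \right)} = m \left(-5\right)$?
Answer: $\frac{1031969}{1810000} \approx 0.57015$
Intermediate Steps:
$Q{\left(m \right)} = - 5 m$
$C{\left(j,L \right)} = j + j^{2}$ ($C{\left(j,L \right)} = j j + j = j^{2} + j = j + j^{2}$)
$X{\left(u \right)} = - \frac{62}{40 + u}$
$\frac{C{\left(128,-199 \right)} + X{\left(85 \right)}}{Q{\left(184 \right)} + 29880} = \frac{128 \left(1 + 128\right) - \frac{62}{40 + 85}}{\left(-5\right) 184 + 29880} = \frac{128 \cdot 129 - \frac{62}{125}}{-920 + 29880} = \frac{16512 - \frac{62}{125}}{28960} = \left(16512 - \frac{62}{125}\right) \frac{1}{28960} = \frac{2063938}{125} \cdot \frac{1}{28960} = \frac{1031969}{1810000}$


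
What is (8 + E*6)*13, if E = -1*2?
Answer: -52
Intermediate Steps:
E = -2
(8 + E*6)*13 = (8 - 2*6)*13 = (8 - 12)*13 = -4*13 = -52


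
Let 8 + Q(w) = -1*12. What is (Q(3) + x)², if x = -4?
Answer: 576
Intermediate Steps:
Q(w) = -20 (Q(w) = -8 - 1*12 = -8 - 12 = -20)
(Q(3) + x)² = (-20 - 4)² = (-24)² = 576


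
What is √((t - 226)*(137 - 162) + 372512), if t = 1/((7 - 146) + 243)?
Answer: √1022549398/52 ≈ 614.95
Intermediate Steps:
t = 1/104 (t = 1/(-139 + 243) = 1/104 ≈ 0.0096154)
√((t - 226)*(137 - 162) + 372512) = √((1/104 - 226)*(137 - 162) + 372512) = √(-23503/104*(-25) + 372512) = √(587575/104 + 372512) = √(39328823/104) = √1022549398/52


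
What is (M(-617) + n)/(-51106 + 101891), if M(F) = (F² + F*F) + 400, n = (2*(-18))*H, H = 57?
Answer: 759726/50785 ≈ 14.960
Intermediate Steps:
n = -2052 (n = (2*(-18))*57 = -36*57 = -2052)
M(F) = 400 + 2*F² (M(F) = (F² + F²) + 400 = 2*F² + 400 = 400 + 2*F²)
(M(-617) + n)/(-51106 + 101891) = ((400 + 2*(-617)²) - 2052)/(-51106 + 101891) = ((400 + 2*380689) - 2052)/50785 = ((400 + 761378) - 2052)*(1/50785) = (761778 - 2052)*(1/50785) = 759726*(1/50785) = 759726/50785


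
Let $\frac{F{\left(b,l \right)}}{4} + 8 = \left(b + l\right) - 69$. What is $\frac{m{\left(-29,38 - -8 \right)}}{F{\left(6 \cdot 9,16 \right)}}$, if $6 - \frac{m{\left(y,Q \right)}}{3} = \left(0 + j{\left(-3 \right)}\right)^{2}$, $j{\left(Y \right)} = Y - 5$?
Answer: $\frac{87}{14} \approx 6.2143$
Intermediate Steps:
$j{\left(Y \right)} = -5 + Y$
$F{\left(b,l \right)} = -308 + 4 b + 4 l$ ($F{\left(b,l \right)} = -32 + 4 \left(\left(b + l\right) - 69\right) = -32 + 4 \left(-69 + b + l\right) = -32 + \left(-276 + 4 b + 4 l\right) = -308 + 4 b + 4 l$)
$m{\left(y,Q \right)} = -174$ ($m{\left(y,Q \right)} = 18 - 3 \left(0 - 8\right)^{2} = 18 - 3 \left(-8\right)^{2} = 18 - 192 = -174$)
$\frac{m{\left(-29,38 - -8 \right)}}{F{\left(6 \cdot 9,16 \right)}} = - \frac{174}{-308 + 4 \cdot 6 \cdot 9 + 4 \cdot 16} = - \frac{174}{-308 + 4 \cdot 54 + 64} = - \frac{174}{-308 + 216 + 64} = - \frac{174}{-28} = \left(-174\right) \left(- \frac{1}{28}\right) = \frac{87}{14}$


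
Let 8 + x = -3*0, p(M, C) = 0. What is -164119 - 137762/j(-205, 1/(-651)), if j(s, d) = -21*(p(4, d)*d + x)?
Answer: -13854877/84 ≈ -1.6494e+5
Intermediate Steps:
x = -8 (x = -8 - 3*0 = -8 + 0 = -8)
j(s, d) = 168 (j(s, d) = -21*(0*d - 8) = -21*(0 - 8) = -21*(-8) = 168)
-164119 - 137762/j(-205, 1/(-651)) = -164119 - 137762/168 = -164119 - 137762*1/168 = -164119 - 68881/84 = -13854877/84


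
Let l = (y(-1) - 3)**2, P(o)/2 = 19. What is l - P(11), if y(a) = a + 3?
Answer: -37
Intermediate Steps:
P(o) = 38 (P(o) = 2*19 = 38)
y(a) = 3 + a
l = 1 (l = ((3 - 1) - 3)**2 = (2 - 3)**2 = (-1)**2 = 1)
l - P(11) = 1 - 1*38 = 1 - 38 = -37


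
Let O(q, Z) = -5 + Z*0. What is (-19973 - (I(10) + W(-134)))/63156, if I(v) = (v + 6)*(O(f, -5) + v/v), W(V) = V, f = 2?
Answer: -19775/63156 ≈ -0.31311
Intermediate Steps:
O(q, Z) = -5 (O(q, Z) = -5 + 0 = -5)
I(v) = -24 - 4*v (I(v) = (v + 6)*(-5 + v/v) = (6 + v)*(-5 + 1) = (6 + v)*(-4) = -24 - 4*v)
(-19973 - (I(10) + W(-134)))/63156 = (-19973 - ((-24 - 4*10) - 134))/63156 = (-19973 - ((-24 - 40) - 134))*(1/63156) = (-19973 - (-64 - 134))*(1/63156) = (-19973 - 1*(-198))*(1/63156) = (-19973 + 198)*(1/63156) = -19775*1/63156 = -19775/63156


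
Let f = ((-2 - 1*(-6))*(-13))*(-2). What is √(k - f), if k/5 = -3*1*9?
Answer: I*√239 ≈ 15.46*I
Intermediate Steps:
f = 104 (f = ((-2 + 6)*(-13))*(-2) = (4*(-13))*(-2) = -52*(-2) = 104)
k = -135 (k = 5*(-3*1*9) = 5*(-3*9) = 5*(-27) = -135)
√(k - f) = √(-135 - 1*104) = √(-135 - 104) = √(-239) = I*√239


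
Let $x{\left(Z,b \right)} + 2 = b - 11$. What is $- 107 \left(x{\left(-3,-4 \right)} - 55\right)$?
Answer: $7704$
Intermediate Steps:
$x{\left(Z,b \right)} = -13 + b$ ($x{\left(Z,b \right)} = -2 + \left(b - 11\right) = -2 + \left(-11 + b\right) = -13 + b$)
$- 107 \left(x{\left(-3,-4 \right)} - 55\right) = - 107 \left(\left(-13 - 4\right) - 55\right) = - 107 \left(-17 - 55\right) = \left(-107\right) \left(-72\right) = 7704$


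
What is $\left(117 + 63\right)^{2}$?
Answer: $32400$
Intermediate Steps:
$\left(117 + 63\right)^{2} = 180^{2} = 32400$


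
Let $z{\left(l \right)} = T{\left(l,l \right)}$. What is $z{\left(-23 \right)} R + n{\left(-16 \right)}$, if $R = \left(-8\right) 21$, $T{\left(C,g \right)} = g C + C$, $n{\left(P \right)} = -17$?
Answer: $-85025$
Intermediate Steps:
$T{\left(C,g \right)} = C + C g$ ($T{\left(C,g \right)} = C g + C = C + C g$)
$z{\left(l \right)} = l \left(1 + l\right)$
$R = -168$
$z{\left(-23 \right)} R + n{\left(-16 \right)} = - 23 \left(1 - 23\right) \left(-168\right) - 17 = \left(-23\right) \left(-22\right) \left(-168\right) - 17 = 506 \left(-168\right) - 17 = -85008 - 17 = -85025$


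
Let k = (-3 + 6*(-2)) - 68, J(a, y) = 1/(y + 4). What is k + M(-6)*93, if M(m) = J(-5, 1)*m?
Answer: -973/5 ≈ -194.60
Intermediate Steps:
J(a, y) = 1/(4 + y)
M(m) = m/5 (M(m) = m/(4 + 1) = m/5)
k = -83 (k = (-3 - 12) - 68 = -15 - 68 = -83)
k + M(-6)*93 = -83 + ((⅕)*(-6))*93 = -83 - 6/5*93 = -83 - 558/5 = -973/5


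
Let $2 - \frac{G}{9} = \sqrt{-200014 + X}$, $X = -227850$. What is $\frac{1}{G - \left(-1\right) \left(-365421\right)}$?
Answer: $\frac{i}{3 \left(- 121801 i + 6 \sqrt{106966}\right)} \approx -2.736 \cdot 10^{-6} + 4.408 \cdot 10^{-8} i$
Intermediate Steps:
$G = 18 - 18 i \sqrt{106966}$ ($G = 18 - 9 \sqrt{-200014 - 227850} = 18 - 9 \sqrt{-427864} = 18 - 9 \cdot 2 i \sqrt{106966} = 18 - 18 i \sqrt{106966} \approx 18.0 - 5887.0 i$)
$\frac{1}{G - \left(-1\right) \left(-365421\right)} = \frac{1}{\left(18 - 18 i \sqrt{106966}\right) - \left(-1\right) \left(-365421\right)} = \frac{1}{\left(18 - 18 i \sqrt{106966}\right) - 365421} = \frac{1}{-365403 - 18 i \sqrt{106966}}$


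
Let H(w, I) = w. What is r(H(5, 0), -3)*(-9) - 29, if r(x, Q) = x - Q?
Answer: -101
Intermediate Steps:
r(H(5, 0), -3)*(-9) - 29 = (5 - 1*(-3))*(-9) - 29 = (5 + 3)*(-9) - 29 = 8*(-9) - 29 = -72 - 29 = -101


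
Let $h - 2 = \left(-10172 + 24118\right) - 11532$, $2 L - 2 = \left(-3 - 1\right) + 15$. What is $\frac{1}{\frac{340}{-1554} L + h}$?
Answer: $\frac{777}{1876127} \approx 0.00041415$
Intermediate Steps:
$L = \frac{13}{2}$ ($L = 1 + \frac{\left(-3 - 1\right) + 15}{2} = 1 + \frac{-4 + 15}{2} = 1 + \frac{1}{2} \cdot 11 = 1 + \frac{11}{2} = \frac{13}{2} \approx 6.5$)
$h = 2416$ ($h = 2 + \left(\left(-10172 + 24118\right) - 11532\right) = 2 + \left(13946 - 11532\right) = 2 + 2414 = 2416$)
$\frac{1}{\frac{340}{-1554} L + h} = \frac{1}{\frac{340}{-1554} \cdot \frac{13}{2} + 2416} = \frac{1}{340 \left(- \frac{1}{1554}\right) \frac{13}{2} + 2416} = \frac{1}{\left(- \frac{170}{777}\right) \frac{13}{2} + 2416} = \frac{1}{- \frac{1105}{777} + 2416} = \frac{1}{\frac{1876127}{777}} = \frac{777}{1876127}$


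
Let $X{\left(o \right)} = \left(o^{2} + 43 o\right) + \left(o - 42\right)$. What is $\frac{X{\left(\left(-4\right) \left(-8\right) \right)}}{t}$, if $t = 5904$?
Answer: $\frac{1195}{2952} \approx 0.40481$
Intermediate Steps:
$X{\left(o \right)} = -42 + o^{2} + 44 o$ ($X{\left(o \right)} = \left(o^{2} + 43 o\right) + \left(-42 + o\right) = -42 + o^{2} + 44 o$)
$\frac{X{\left(\left(-4\right) \left(-8\right) \right)}}{t} = \frac{-42 + \left(\left(-4\right) \left(-8\right)\right)^{2} + 44 \left(\left(-4\right) \left(-8\right)\right)}{5904} = \left(-42 + 32^{2} + 44 \cdot 32\right) \frac{1}{5904} = \left(-42 + 1024 + 1408\right) \frac{1}{5904} = 2390 \cdot \frac{1}{5904} = \frac{1195}{2952}$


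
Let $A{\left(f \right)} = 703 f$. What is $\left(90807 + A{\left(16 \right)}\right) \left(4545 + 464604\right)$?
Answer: $47879001195$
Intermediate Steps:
$\left(90807 + A{\left(16 \right)}\right) \left(4545 + 464604\right) = \left(90807 + 703 \cdot 16\right) \left(4545 + 464604\right) = \left(90807 + 11248\right) 469149 = 102055 \cdot 469149 = 47879001195$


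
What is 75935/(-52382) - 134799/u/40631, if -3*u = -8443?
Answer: -26070497542009/17969515873606 ≈ -1.4508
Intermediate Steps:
u = 8443/3 (u = -⅓*(-8443) = 8443/3 ≈ 2814.3)
75935/(-52382) - 134799/u/40631 = 75935/(-52382) - 134799/8443/3/40631 = 75935*(-1/52382) - 134799*3/8443*(1/40631) = -75935/52382 - 404397/8443*1/40631 = -75935/52382 - 404397/343047533 = -26070497542009/17969515873606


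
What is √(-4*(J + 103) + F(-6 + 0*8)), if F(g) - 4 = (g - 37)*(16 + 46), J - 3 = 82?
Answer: I*√3414 ≈ 58.429*I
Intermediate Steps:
J = 85 (J = 3 + 82 = 85)
F(g) = -2290 + 62*g (F(g) = 4 + (g - 37)*(16 + 46) = 4 + (-37 + g)*62 = 4 + (-2294 + 62*g) = -2290 + 62*g)
√(-4*(J + 103) + F(-6 + 0*8)) = √(-4*(85 + 103) + (-2290 + 62*(-6 + 0*8))) = √(-4*188 + (-2290 + 62*(-6 + 0))) = √(-752 + (-2290 + 62*(-6))) = √(-752 + (-2290 - 372)) = √(-752 - 2662) = √(-3414) = I*√3414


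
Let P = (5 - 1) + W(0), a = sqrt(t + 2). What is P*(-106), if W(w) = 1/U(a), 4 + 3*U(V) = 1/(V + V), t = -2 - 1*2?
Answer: -14840/43 - 212*I*sqrt(2)/43 ≈ -345.12 - 6.9724*I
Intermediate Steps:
t = -4 (t = -2 - 2 = -4)
a = I*sqrt(2) (a = sqrt(-4 + 2) = sqrt(-2) = I*sqrt(2) ≈ 1.4142*I)
U(V) = -4/3 + 1/(6*V) (U(V) = -4/3 + 1/(3*(V + V)) = -4/3 + 1/(3*((2*V))) = -4/3 + (1/(2*V))/3 = -4/3 + 1/(6*V))
W(w) = 6*I*sqrt(2)/(1 - 8*I*sqrt(2)) (W(w) = 1/((1 - 8*I*sqrt(2))/(6*((I*sqrt(2))))) = 1/((-I*sqrt(2)/2)*(1 - 8*I*sqrt(2))/6) = 1/(-I*sqrt(2)*(1 - 8*I*sqrt(2))/12) = 6*I*sqrt(2)/(1 - 8*I*sqrt(2)))
P = 4 - 6*sqrt(2)/(I + 8*sqrt(2)) (P = (5 - 1) - 6*sqrt(2)/(I + 8*sqrt(2)) = 4 - 6*sqrt(2)/(I + 8*sqrt(2)) ≈ 3.2558 + 0.065777*I)
P*(-106) = (2*(2*I + 13*sqrt(2))/(I + 8*sqrt(2)))*(-106) = -212*(2*I + 13*sqrt(2))/(I + 8*sqrt(2))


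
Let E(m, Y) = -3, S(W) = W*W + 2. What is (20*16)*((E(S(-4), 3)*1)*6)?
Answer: -5760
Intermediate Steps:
S(W) = 2 + W² (S(W) = W² + 2 = 2 + W²)
(20*16)*((E(S(-4), 3)*1)*6) = (20*16)*(-3*1*6) = 320*(-3*6) = 320*(-18) = -5760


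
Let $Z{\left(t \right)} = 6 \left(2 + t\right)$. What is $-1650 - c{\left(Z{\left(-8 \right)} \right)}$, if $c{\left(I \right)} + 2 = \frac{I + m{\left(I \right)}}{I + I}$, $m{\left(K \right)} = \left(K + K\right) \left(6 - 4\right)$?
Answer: $- \frac{3301}{2} \approx -1650.5$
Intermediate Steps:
$Z{\left(t \right)} = 12 + 6 t$
$m{\left(K \right)} = 4 K$ ($m{\left(K \right)} = 2 K 2 = 4 K$)
$c{\left(I \right)} = \frac{1}{2}$ ($c{\left(I \right)} = -2 + \frac{I + 4 I}{I + I} = -2 + \frac{5 I}{2 I} = -2 + 5 I \frac{1}{2 I} = -2 + \frac{5}{2} = \frac{1}{2}$)
$-1650 - c{\left(Z{\left(-8 \right)} \right)} = -1650 - \frac{1}{2} = - \frac{3301}{2}$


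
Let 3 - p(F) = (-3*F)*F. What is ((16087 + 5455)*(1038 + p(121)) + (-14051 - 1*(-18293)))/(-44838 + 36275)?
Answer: -968618730/8563 ≈ -1.1312e+5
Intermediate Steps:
p(F) = 3 + 3*F**2 (p(F) = 3 - (-3*F)*F = 3 - (-3)*F**2 = 3 + 3*F**2)
((16087 + 5455)*(1038 + p(121)) + (-14051 - 1*(-18293)))/(-44838 + 36275) = ((16087 + 5455)*(1038 + (3 + 3*121**2)) + (-14051 - 1*(-18293)))/(-44838 + 36275) = (21542*(1038 + (3 + 3*14641)) + (-14051 + 18293))/(-8563) = (21542*(1038 + (3 + 43923)) + 4242)*(-1/8563) = (21542*(1038 + 43926) + 4242)*(-1/8563) = (21542*44964 + 4242)*(-1/8563) = (968614488 + 4242)*(-1/8563) = 968618730*(-1/8563) = -968618730/8563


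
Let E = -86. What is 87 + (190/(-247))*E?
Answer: 1991/13 ≈ 153.15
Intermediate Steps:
87 + (190/(-247))*E = 87 + (190/(-247))*(-86) = 87 + (190*(-1/247))*(-86) = 87 - 10/13*(-86) = 87 + 860/13 = 1991/13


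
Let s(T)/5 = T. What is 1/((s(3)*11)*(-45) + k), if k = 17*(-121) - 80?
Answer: -1/9562 ≈ -0.00010458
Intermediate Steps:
s(T) = 5*T
k = -2137 (k = -2057 - 80 = -2137)
1/((s(3)*11)*(-45) + k) = 1/(((5*3)*11)*(-45) - 2137) = 1/((15*11)*(-45) - 2137) = 1/(165*(-45) - 2137) = 1/(-7425 - 2137) = 1/(-9562) = -1/9562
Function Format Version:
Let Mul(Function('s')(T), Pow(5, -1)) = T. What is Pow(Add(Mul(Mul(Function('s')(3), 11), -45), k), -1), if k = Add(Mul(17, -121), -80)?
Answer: Rational(-1, 9562) ≈ -0.00010458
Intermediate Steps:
Function('s')(T) = Mul(5, T)
k = -2137 (k = Add(-2057, -80) = -2137)
Pow(Add(Mul(Mul(Function('s')(3), 11), -45), k), -1) = Pow(Add(Mul(Mul(Mul(5, 3), 11), -45), -2137), -1) = Pow(Add(Mul(Mul(15, 11), -45), -2137), -1) = Pow(Add(Mul(165, -45), -2137), -1) = Pow(Add(-7425, -2137), -1) = Pow(-9562, -1) = Rational(-1, 9562)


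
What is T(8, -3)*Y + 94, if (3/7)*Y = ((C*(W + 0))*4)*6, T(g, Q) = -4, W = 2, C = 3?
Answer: -1250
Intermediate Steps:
Y = 336 (Y = 7*(((3*(2 + 0))*4)*6)/3 = 7*(((3*2)*4)*6)/3 = 7*((6*4)*6)/3 = 7*(24*6)/3 = (7/3)*144 = 336)
T(8, -3)*Y + 94 = -4*336 + 94 = -1344 + 94 = -1250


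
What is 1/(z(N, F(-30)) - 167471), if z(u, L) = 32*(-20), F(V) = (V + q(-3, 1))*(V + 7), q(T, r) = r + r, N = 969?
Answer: -1/168111 ≈ -5.9485e-6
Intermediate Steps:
q(T, r) = 2*r
F(V) = (2 + V)*(7 + V) (F(V) = (V + 2*1)*(V + 7) = (V + 2)*(7 + V) = (2 + V)*(7 + V))
z(u, L) = -640
1/(z(N, F(-30)) - 167471) = 1/(-640 - 167471) = 1/(-168111) = -1/168111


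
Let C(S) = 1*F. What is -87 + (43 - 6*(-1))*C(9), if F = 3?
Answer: 60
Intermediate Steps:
C(S) = 3 (C(S) = 1*3 = 3)
-87 + (43 - 6*(-1))*C(9) = -87 + (43 - 6*(-1))*3 = -87 + (43 - 1*(-6))*3 = -87 + (43 + 6)*3 = -87 + 49*3 = -87 + 147 = 60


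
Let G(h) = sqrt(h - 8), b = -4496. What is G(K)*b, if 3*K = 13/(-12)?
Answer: -2248*I*sqrt(301)/3 ≈ -13000.0*I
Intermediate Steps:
K = -13/36 (K = (13/(-12))/3 = (13*(-1/12))/3 = (1/3)*(-13/12) = -13/36 ≈ -0.36111)
G(h) = sqrt(-8 + h)
G(K)*b = sqrt(-8 - 13/36)*(-4496) = sqrt(-301/36)*(-4496) = (I*sqrt(301)/6)*(-4496) = -2248*I*sqrt(301)/3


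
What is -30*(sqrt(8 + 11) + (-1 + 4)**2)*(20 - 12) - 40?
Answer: -2200 - 240*sqrt(19) ≈ -3246.1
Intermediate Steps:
-30*(sqrt(8 + 11) + (-1 + 4)**2)*(20 - 12) - 40 = -30*(sqrt(19) + 3**2)*8 - 40 = -30*(sqrt(19) + 9)*8 - 40 = -30*(9 + sqrt(19))*8 - 40 = -30*(72 + 8*sqrt(19)) - 40 = (-2160 - 240*sqrt(19)) - 40 = -2200 - 240*sqrt(19)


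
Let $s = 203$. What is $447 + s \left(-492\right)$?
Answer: $-99429$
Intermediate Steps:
$447 + s \left(-492\right) = 447 + 203 \left(-492\right) = 447 - 99876 = -99429$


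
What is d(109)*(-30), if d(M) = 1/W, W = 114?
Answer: -5/19 ≈ -0.26316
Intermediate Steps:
d(M) = 1/114
d(109)*(-30) = (1/114)*(-30) = -5/19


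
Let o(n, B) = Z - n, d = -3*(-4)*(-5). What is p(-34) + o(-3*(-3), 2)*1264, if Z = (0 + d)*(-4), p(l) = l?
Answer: 291950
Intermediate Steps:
d = -60 (d = 12*(-5) = -60)
Z = 240 (Z = (0 - 60)*(-4) = -60*(-4) = 240)
o(n, B) = 240 - n
p(-34) + o(-3*(-3), 2)*1264 = -34 + (240 - (-3)*(-3))*1264 = -34 + (240 - 1*9)*1264 = -34 + (240 - 9)*1264 = -34 + 231*1264 = -34 + 291984 = 291950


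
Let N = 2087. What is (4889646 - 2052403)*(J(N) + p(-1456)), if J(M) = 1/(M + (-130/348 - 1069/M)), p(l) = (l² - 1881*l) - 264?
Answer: 10442399324956091271214/757547345 ≈ 1.3784e+13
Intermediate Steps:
p(l) = -264 + l² - 1881*l
J(M) = 1/(-65/174 + M - 1069/M) (J(M) = 1/(M + (-130*1/348 - 1069/M)) = 1/(M + (-65/174 - 1069/M)) = 1/(-65/174 + M - 1069/M))
(4889646 - 2052403)*(J(N) + p(-1456)) = (4889646 - 2052403)*(174*2087/(-186006 - 65*2087 + 174*2087²) + (-264 + (-1456)² - 1881*(-1456))) = 2837243*(174*2087/(-186006 - 135655 + 174*4355569) + (-264 + 2119936 + 2738736)) = 2837243*(174*2087/(-186006 - 135655 + 757869006) + 4858408) = 2837243*(174*2087/757547345 + 4858408) = 2837243*(174*2087*(1/757547345) + 4858408) = 2837243*(363138/757547345 + 4858408) = 2837243*(3680474081689898/757547345) = 10442399324956091271214/757547345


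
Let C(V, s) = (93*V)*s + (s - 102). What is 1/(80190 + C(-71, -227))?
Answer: 1/1578742 ≈ 6.3342e-7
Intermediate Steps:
C(V, s) = -102 + s + 93*V*s (C(V, s) = 93*V*s + (-102 + s) = -102 + s + 93*V*s)
1/(80190 + C(-71, -227)) = 1/(80190 + (-102 - 227 + 93*(-71)*(-227))) = 1/(80190 + (-102 - 227 + 1498881)) = 1/(80190 + 1498552) = 1/1578742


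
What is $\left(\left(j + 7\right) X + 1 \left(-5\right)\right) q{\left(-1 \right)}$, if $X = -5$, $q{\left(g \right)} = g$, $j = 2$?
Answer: $50$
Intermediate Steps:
$\left(\left(j + 7\right) X + 1 \left(-5\right)\right) q{\left(-1 \right)} = \left(\left(2 + 7\right) \left(-5\right) + 1 \left(-5\right)\right) \left(-1\right) = \left(9 \left(-5\right) - 5\right) \left(-1\right) = \left(-45 - 5\right) \left(-1\right) = \left(-50\right) \left(-1\right) = 50$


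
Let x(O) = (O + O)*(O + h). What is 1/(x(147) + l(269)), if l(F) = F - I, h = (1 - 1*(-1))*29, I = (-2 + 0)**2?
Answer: 1/60535 ≈ 1.6519e-5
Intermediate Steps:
I = 4 (I = (-2)**2 = 4)
h = 58 (h = (1 + 1)*29 = 2*29 = 58)
x(O) = 2*O*(58 + O) (x(O) = (O + O)*(O + 58) = (2*O)*(58 + O) = 2*O*(58 + O))
l(F) = -4 + F (l(F) = F - 1*4 = F - 4 = -4 + F)
1/(x(147) + l(269)) = 1/(2*147*(58 + 147) + (-4 + 269)) = 1/(2*147*205 + 265) = 1/(60270 + 265) = 1/60535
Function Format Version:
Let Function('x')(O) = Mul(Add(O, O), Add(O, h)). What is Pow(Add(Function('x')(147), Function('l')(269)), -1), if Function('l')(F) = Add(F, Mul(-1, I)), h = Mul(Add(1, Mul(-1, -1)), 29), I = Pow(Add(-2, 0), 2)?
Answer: Rational(1, 60535) ≈ 1.6519e-5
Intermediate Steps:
I = 4 (I = Pow(-2, 2) = 4)
h = 58 (h = Mul(Add(1, 1), 29) = Mul(2, 29) = 58)
Function('x')(O) = Mul(2, O, Add(58, O)) (Function('x')(O) = Mul(Add(O, O), Add(O, 58)) = Mul(Mul(2, O), Add(58, O)) = Mul(2, O, Add(58, O)))
Function('l')(F) = Add(-4, F) (Function('l')(F) = Add(F, Mul(-1, 4)) = Add(F, -4) = Add(-4, F))
Pow(Add(Function('x')(147), Function('l')(269)), -1) = Pow(Add(Mul(2, 147, Add(58, 147)), Add(-4, 269)), -1) = Pow(Add(Mul(2, 147, 205), 265), -1) = Pow(Add(60270, 265), -1) = Pow(60535, -1) = Rational(1, 60535)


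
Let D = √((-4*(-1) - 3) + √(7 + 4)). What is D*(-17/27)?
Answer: -17*√(1 + √11)/27 ≈ -1.3081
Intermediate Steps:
D = √(1 + √11) (D = √((4 - 3) + √11) = √(1 + √11) ≈ 2.0776)
D*(-17/27) = √(1 + √11)*(-17/27) = -17*√(1 + √11)/27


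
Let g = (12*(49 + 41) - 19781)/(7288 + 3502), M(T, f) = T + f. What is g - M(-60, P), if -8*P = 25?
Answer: 2649671/43160 ≈ 61.392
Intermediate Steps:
P = -25/8 (P = -⅛*25 = -25/8 ≈ -3.1250)
g = -18701/10790 (g = (12*90 - 19781)/10790 = (1080 - 19781)*(1/10790) = -18701*1/10790 = -18701/10790 ≈ -1.7332)
g - M(-60, P) = -18701/10790 - (-60 - 25/8) = -18701/10790 - 1*(-505/8) = -18701/10790 + 505/8 = 2649671/43160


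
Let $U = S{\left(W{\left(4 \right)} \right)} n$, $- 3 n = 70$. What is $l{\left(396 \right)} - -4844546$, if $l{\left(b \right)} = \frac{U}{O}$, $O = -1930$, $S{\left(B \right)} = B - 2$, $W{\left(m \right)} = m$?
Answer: $\frac{2804992148}{579} \approx 4.8445 \cdot 10^{6}$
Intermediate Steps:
$S{\left(B \right)} = -2 + B$ ($S{\left(B \right)} = B - 2 = -2 + B$)
$n = - \frac{70}{3}$ ($n = \left(- \frac{1}{3}\right) 70 = - \frac{70}{3} \approx -23.333$)
$U = - \frac{140}{3}$ ($U = \left(-2 + 4\right) \left(- \frac{70}{3}\right) = 2 \left(- \frac{70}{3}\right) = - \frac{140}{3} \approx -46.667$)
$l{\left(b \right)} = \frac{14}{579}$ ($l{\left(b \right)} = - \frac{140}{3 \left(-1930\right)} = \left(- \frac{140}{3}\right) \left(- \frac{1}{1930}\right) = \frac{14}{579}$)
$l{\left(396 \right)} - -4844546 = \frac{14}{579} - -4844546 = \frac{14}{579} + 4844546 = \frac{2804992148}{579}$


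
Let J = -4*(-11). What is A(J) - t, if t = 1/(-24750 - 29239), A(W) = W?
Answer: 2375517/53989 ≈ 44.000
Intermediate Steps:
J = 44
t = -1/53989 (t = 1/(-53989) = -1/53989 ≈ -1.8522e-5)
A(J) - t = 44 - 1*(-1/53989) = 44 + 1/53989 = 2375517/53989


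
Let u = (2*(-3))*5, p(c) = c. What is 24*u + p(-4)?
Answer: -724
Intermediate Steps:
u = -30 (u = -6*5 = -30)
24*u + p(-4) = 24*(-30) - 4 = -720 - 4 = -724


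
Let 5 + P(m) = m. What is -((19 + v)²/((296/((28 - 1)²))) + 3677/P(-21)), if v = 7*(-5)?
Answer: -470479/962 ≈ -489.06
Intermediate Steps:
v = -35
P(m) = -5 + m
-((19 + v)²/((296/((28 - 1)²))) + 3677/P(-21)) = -((19 - 35)²/((296/((28 - 1)²))) + 3677/(-5 - 21)) = -((-16)²/((296/(27²))) + 3677/(-26)) = -(256/((296/729)) + 3677*(-1/26)) = -(256/((296*(1/729))) - 3677/26) = -(256/(296/729) - 3677/26) = -(256*(729/296) - 3677/26) = -(23328/37 - 3677/26) = -1*470479/962 = -470479/962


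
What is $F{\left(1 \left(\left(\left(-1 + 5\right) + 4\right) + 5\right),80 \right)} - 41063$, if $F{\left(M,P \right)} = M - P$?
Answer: $-41130$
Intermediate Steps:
$F{\left(1 \left(\left(\left(-1 + 5\right) + 4\right) + 5\right),80 \right)} - 41063 = \left(1 \left(\left(\left(-1 + 5\right) + 4\right) + 5\right) - 80\right) - 41063 = \left(1 \left(\left(4 + 4\right) + 5\right) - 80\right) - 41063 = \left(1 \left(8 + 5\right) - 80\right) - 41063 = \left(1 \cdot 13 - 80\right) - 41063 = \left(13 - 80\right) - 41063 = -67 - 41063 = -41130$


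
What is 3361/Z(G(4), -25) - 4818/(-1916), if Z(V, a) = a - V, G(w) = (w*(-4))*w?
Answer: 3313789/37362 ≈ 88.694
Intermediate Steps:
G(w) = -4*w² (G(w) = (-4*w)*w = -4*w²)
3361/Z(G(4), -25) - 4818/(-1916) = 3361/(-25 - (-4)*4²) - 4818/(-1916) = 3361/(-25 - (-4)*16) - 4818*(-1/1916) = 3361/(-25 - 1*(-64)) + 2409/958 = 3361/(-25 + 64) + 2409/958 = 3361/39 + 2409/958 = 3313789/37362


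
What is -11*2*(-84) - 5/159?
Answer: 293827/159 ≈ 1848.0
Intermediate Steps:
-11*2*(-84) - 5/159 = -22*(-84) - 5*1/159 = 1848 - 5/159 = 293827/159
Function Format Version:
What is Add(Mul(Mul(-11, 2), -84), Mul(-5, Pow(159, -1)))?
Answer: Rational(293827, 159) ≈ 1848.0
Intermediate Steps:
Add(Mul(Mul(-11, 2), -84), Mul(-5, Pow(159, -1))) = Add(Mul(-22, -84), Mul(-5, Rational(1, 159))) = Add(1848, Rational(-5, 159)) = Rational(293827, 159)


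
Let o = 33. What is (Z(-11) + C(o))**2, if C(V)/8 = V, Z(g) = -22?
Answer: 58564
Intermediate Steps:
C(V) = 8*V
(Z(-11) + C(o))**2 = (-22 + 8*33)**2 = (-22 + 264)**2 = 242**2 = 58564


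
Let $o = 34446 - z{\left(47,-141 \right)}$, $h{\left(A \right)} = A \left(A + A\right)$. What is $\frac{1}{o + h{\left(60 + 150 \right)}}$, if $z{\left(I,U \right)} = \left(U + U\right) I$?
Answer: $\frac{1}{135900} \approx 7.3584 \cdot 10^{-6}$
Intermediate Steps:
$z{\left(I,U \right)} = 2 I U$ ($z{\left(I,U \right)} = 2 U I = 2 I U$)
$h{\left(A \right)} = 2 A^{2}$ ($h{\left(A \right)} = A 2 A = 2 A^{2}$)
$o = 47700$ ($o = 34446 - 2 \cdot 47 \left(-141\right) = 34446 - -13254 = 34446 + 13254 = 47700$)
$\frac{1}{o + h{\left(60 + 150 \right)}} = \frac{1}{47700 + 2 \left(60 + 150\right)^{2}} = \frac{1}{47700 + 2 \cdot 210^{2}} = \frac{1}{47700 + 2 \cdot 44100} = \frac{1}{47700 + 88200} = \frac{1}{135900}$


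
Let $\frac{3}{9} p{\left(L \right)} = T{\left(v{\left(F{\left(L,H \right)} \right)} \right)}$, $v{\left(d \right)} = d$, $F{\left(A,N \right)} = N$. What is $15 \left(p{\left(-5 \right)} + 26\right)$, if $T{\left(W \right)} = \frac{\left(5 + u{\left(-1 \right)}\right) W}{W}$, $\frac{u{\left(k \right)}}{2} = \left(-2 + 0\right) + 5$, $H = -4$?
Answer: $885$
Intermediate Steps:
$u{\left(k \right)} = 6$ ($u{\left(k \right)} = 2 \left(\left(-2 + 0\right) + 5\right) = 2 \left(-2 + 5\right) = 2 \cdot 3 = 6$)
$T{\left(W \right)} = 11$ ($T{\left(W \right)} = \frac{\left(5 + 6\right) W}{W} = \frac{11 W}{W} = 11$)
$p{\left(L \right)} = 33$ ($p{\left(L \right)} = 3 \cdot 11 = 33$)
$15 \left(p{\left(-5 \right)} + 26\right) = 15 \left(33 + 26\right) = 15 \cdot 59 = 885$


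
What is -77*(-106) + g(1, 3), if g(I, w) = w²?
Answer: 8171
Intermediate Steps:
-77*(-106) + g(1, 3) = -77*(-106) + 3² = 8162 + 9 = 8171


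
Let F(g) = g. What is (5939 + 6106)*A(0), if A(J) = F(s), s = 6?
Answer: 72270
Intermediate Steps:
A(J) = 6
(5939 + 6106)*A(0) = (5939 + 6106)*6 = 12045*6 = 72270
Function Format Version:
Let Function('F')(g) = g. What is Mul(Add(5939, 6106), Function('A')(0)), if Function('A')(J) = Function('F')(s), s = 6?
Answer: 72270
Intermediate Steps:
Function('A')(J) = 6
Mul(Add(5939, 6106), Function('A')(0)) = Mul(Add(5939, 6106), 6) = Mul(12045, 6) = 72270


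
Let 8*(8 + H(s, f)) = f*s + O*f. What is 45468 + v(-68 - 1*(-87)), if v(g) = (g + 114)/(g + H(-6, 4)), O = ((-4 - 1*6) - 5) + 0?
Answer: 45734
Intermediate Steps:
O = -15 (O = ((-4 - 6) - 5) + 0 = (-10 - 5) + 0 = -15 + 0 = -15)
H(s, f) = -8 - 15*f/8 + f*s/8 (H(s, f) = -8 + (f*s - 15*f)/8 = -8 + (-15*f + f*s)/8 = -8 + (-15*f/8 + f*s/8) = -8 - 15*f/8 + f*s/8)
v(g) = (114 + g)/(-37/2 + g) (v(g) = (g + 114)/(g + (-8 - 15/8*4 + (1/8)*4*(-6))) = (114 + g)/(g + (-8 - 15/2 - 3)) = (114 + g)/(g - 37/2) = (114 + g)/(-37/2 + g))
45468 + v(-68 - 1*(-87)) = 45468 + 2*(114 + (-68 - 1*(-87)))/(-37 + 2*(-68 - 1*(-87))) = 45468 + 2*(114 + (-68 + 87))/(-37 + 2*(-68 + 87)) = 45468 + 2*(114 + 19)/(-37 + 2*19) = 45468 + 2*133/(-37 + 38) = 45468 + 2*133/1 = 45468 + 2*1*133 = 45468 + 266 = 45734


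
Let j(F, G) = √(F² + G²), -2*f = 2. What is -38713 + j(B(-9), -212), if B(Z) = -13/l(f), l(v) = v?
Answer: -38713 + √45113 ≈ -38501.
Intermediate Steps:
f = -1 (f = -½*2 = -1)
B(Z) = 13 (B(Z) = -13/(-1) = -13*(-1) = 13)
-38713 + j(B(-9), -212) = -38713 + √(13² + (-212)²) = -38713 + √(169 + 44944) = -38713 + √45113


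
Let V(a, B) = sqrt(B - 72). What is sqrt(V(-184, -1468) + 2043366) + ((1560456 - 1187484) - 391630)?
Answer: -18658 + sqrt(2043366 + 2*I*sqrt(385)) ≈ -17229.0 + 0.01373*I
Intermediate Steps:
V(a, B) = sqrt(-72 + B)
sqrt(V(-184, -1468) + 2043366) + ((1560456 - 1187484) - 391630) = sqrt(sqrt(-72 - 1468) + 2043366) + ((1560456 - 1187484) - 391630) = sqrt(sqrt(-1540) + 2043366) + (372972 - 391630) = sqrt(2*I*sqrt(385) + 2043366) - 18658 = sqrt(2043366 + 2*I*sqrt(385)) - 18658 = -18658 + sqrt(2043366 + 2*I*sqrt(385))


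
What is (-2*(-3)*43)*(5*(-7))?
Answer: -9030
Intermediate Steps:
(-2*(-3)*43)*(5*(-7)) = (6*43)*(-35) = 258*(-35) = -9030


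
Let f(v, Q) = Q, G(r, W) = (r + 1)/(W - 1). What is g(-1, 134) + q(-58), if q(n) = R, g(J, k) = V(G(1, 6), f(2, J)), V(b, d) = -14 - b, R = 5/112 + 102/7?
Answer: 121/560 ≈ 0.21607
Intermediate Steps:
G(r, W) = (1 + r)/(-1 + W)
R = 1637/112 (R = 5*(1/112) + 102*(⅐) = 5/112 + 102/7 = 1637/112 ≈ 14.616)
g(J, k) = -72/5 (g(J, k) = -14 - (1 + 1)/(-1 + 6) = -14 - 2/5 = -14 - 1*⅖ = -14 - ⅖ = -72/5)
q(n) = 1637/112
g(-1, 134) + q(-58) = -72/5 + 1637/112 = 121/560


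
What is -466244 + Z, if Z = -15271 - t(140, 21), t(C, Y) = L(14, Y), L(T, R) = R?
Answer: -481536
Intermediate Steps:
t(C, Y) = Y
Z = -15292 (Z = -15271 - 1*21 = -15271 - 21 = -15292)
-466244 + Z = -466244 - 15292 = -481536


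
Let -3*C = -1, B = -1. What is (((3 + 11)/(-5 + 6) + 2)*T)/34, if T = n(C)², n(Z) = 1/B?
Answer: 8/17 ≈ 0.47059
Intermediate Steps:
C = ⅓ (C = -⅓*(-1) = ⅓ ≈ 0.33333)
n(Z) = -1 (n(Z) = 1/(-1) = -1)
T = 1 (T = (-1)² = 1)
(((3 + 11)/(-5 + 6) + 2)*T)/34 = (((3 + 11)/(-5 + 6) + 2)*1)/34 = ((14/1 + 2)*1)/34 = ((14*1 + 2)*1)/34 = ((14 + 2)*1)/34 = (16*1)/34 = (1/34)*16 = 8/17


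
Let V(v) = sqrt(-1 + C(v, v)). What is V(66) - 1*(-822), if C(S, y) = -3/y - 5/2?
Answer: 822 + I*sqrt(429)/11 ≈ 822.0 + 1.8829*I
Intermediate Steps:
C(S, y) = -5/2 - 3/y (C(S, y) = -3/y - 5*1/2 = -3/y - 5/2 = -5/2 - 3/y)
V(v) = sqrt(-7/2 - 3/v) (V(v) = sqrt(-1 + (-5/2 - 3/v)) = sqrt(-7/2 - 3/v))
V(66) - 1*(-822) = sqrt(-14 - 12/66)/2 - 1*(-822) = sqrt(-14 - 12*1/66)/2 + 822 = sqrt(-14 - 2/11)/2 + 822 = sqrt(-156/11)/2 + 822 = (2*I*sqrt(429)/11)/2 + 822 = I*sqrt(429)/11 + 822 = 822 + I*sqrt(429)/11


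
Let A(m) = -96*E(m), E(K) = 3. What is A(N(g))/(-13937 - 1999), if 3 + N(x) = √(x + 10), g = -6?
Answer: 3/166 ≈ 0.018072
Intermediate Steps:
N(x) = -3 + √(10 + x) (N(x) = -3 + √(x + 10) = -3 + √(10 + x))
A(m) = -288 (A(m) = -96*3 = -288)
A(N(g))/(-13937 - 1999) = -288/(-13937 - 1999) = -288/(-15936) = -288*(-1/15936) = 3/166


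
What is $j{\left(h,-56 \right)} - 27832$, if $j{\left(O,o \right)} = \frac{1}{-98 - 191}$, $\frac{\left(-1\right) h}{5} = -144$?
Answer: $- \frac{8043449}{289} \approx -27832.0$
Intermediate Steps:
$h = 720$ ($h = \left(-5\right) \left(-144\right) = 720$)
$j{\left(O,o \right)} = - \frac{1}{289}$ ($j{\left(O,o \right)} = \frac{1}{-289} = - \frac{1}{289}$)
$j{\left(h,-56 \right)} - 27832 = - \frac{1}{289} - 27832 = - \frac{8043449}{289}$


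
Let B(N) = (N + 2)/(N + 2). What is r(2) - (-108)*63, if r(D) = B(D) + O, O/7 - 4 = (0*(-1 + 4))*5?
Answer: 6833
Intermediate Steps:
B(N) = 1 (B(N) = (2 + N)/(2 + N) = 1)
O = 28 (O = 28 + 7*((0*(-1 + 4))*5) = 28 + 7*((0*3)*5) = 28 + 7*(0*5) = 28 + 7*0 = 28 + 0 = 28)
r(D) = 29 (r(D) = 1 + 28 = 29)
r(2) - (-108)*63 = 29 - (-108)*63 = 29 - 108*(-63) = 29 + 6804 = 6833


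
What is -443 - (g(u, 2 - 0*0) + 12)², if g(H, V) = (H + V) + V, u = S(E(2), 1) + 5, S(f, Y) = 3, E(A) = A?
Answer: -1019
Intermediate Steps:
u = 8 (u = 3 + 5 = 8)
g(H, V) = H + 2*V
-443 - (g(u, 2 - 0*0) + 12)² = -443 - ((8 + 2*(2 - 0*0)) + 12)² = -443 - ((8 + 2*(2 - 1*0)) + 12)² = -443 - ((8 + 2*(2 + 0)) + 12)² = -443 - ((8 + 2*2) + 12)² = -443 - ((8 + 4) + 12)² = -443 - (12 + 12)² = -443 - 1*24² = -443 - 1*576 = -443 - 576 = -1019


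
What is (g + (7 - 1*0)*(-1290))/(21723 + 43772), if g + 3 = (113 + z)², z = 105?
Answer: 38491/65495 ≈ 0.58769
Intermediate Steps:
g = 47521 (g = -3 + (113 + 105)² = -3 + 218² = -3 + 47524 = 47521)
(g + (7 - 1*0)*(-1290))/(21723 + 43772) = (47521 + (7 - 1*0)*(-1290))/(21723 + 43772) = (47521 + (7 + 0)*(-1290))/65495 = (47521 + 7*(-1290))*(1/65495) = (47521 - 9030)*(1/65495) = 38491*(1/65495) = 38491/65495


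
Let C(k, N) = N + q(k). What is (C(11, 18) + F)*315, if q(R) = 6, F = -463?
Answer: -138285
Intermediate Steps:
C(k, N) = 6 + N (C(k, N) = N + 6 = 6 + N)
(C(11, 18) + F)*315 = ((6 + 18) - 463)*315 = (24 - 463)*315 = -439*315 = -138285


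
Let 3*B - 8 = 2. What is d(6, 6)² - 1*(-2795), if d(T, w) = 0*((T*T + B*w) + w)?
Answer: 2795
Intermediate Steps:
B = 10/3 (B = 8/3 + (⅓)*2 = 8/3 + ⅔ = 10/3 ≈ 3.3333)
d(T, w) = 0 (d(T, w) = 0*((T*T + 10*w/3) + w) = 0*((T² + 10*w/3) + w) = 0*(T² + 13*w/3) = 0)
d(6, 6)² - 1*(-2795) = 0² - 1*(-2795) = 0 + 2795 = 2795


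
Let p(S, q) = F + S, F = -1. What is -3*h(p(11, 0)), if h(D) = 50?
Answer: -150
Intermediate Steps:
p(S, q) = -1 + S
-3*h(p(11, 0)) = -3*50 = -150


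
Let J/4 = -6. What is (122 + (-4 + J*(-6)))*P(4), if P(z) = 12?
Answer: 3144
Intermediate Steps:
J = -24 (J = 4*(-6) = -24)
(122 + (-4 + J*(-6)))*P(4) = (122 + (-4 - 24*(-6)))*12 = (122 + (-4 + 144))*12 = (122 + 140)*12 = 262*12 = 3144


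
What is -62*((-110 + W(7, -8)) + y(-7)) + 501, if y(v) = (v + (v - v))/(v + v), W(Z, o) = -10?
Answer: 7910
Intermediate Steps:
y(v) = ½ (y(v) = (v + 0)/((2*v)) = v*(1/(2*v)) = ½)
-62*((-110 + W(7, -8)) + y(-7)) + 501 = -62*((-110 - 10) + ½) + 501 = -62*(-120 + ½) + 501 = -62*(-239/2) + 501 = 7409 + 501 = 7910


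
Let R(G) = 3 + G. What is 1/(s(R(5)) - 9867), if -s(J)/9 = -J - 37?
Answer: -1/9462 ≈ -0.00010569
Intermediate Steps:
s(J) = 333 + 9*J (s(J) = -9*(-J - 37) = -9*(-37 - J) = 333 + 9*J)
1/(s(R(5)) - 9867) = 1/((333 + 9*(3 + 5)) - 9867) = 1/((333 + 9*8) - 9867) = 1/((333 + 72) - 9867) = 1/(405 - 9867) = 1/(-9462) = -1/9462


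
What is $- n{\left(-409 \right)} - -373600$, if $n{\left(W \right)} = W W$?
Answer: $206319$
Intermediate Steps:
$n{\left(W \right)} = W^{2}$
$- n{\left(-409 \right)} - -373600 = - \left(-409\right)^{2} - -373600 = \left(-1\right) 167281 + 373600 = -167281 + 373600 = 206319$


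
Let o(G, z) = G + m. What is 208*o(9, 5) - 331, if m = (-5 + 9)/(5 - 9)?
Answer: 1333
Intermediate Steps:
m = -1 (m = 4/(-4) = 4*(-¼) = -1)
o(G, z) = -1 + G (o(G, z) = G - 1 = -1 + G)
208*o(9, 5) - 331 = 208*(-1 + 9) - 331 = 208*8 - 331 = 1664 - 331 = 1333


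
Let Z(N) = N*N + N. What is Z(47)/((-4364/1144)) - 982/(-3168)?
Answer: -1021486463/1728144 ≈ -591.09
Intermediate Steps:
Z(N) = N + N² (Z(N) = N² + N = N + N²)
Z(47)/((-4364/1144)) - 982/(-3168) = (47*(1 + 47))/((-4364/1144)) - 982/(-3168) = (47*48)/((-4364*1/1144)) - 982*(-1/3168) = 2256/(-1091/286) + 491/1584 = 2256*(-286/1091) + 491/1584 = -645216/1091 + 491/1584 = -1021486463/1728144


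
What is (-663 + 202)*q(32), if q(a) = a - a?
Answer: 0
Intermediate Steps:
q(a) = 0
(-663 + 202)*q(32) = (-663 + 202)*0 = -461*0 = 0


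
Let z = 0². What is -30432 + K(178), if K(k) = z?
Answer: -30432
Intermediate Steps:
z = 0
K(k) = 0
-30432 + K(178) = -30432 + 0 = -30432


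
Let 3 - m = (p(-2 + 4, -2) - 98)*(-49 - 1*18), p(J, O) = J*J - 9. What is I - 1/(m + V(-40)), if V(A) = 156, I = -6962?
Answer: -46937803/6742 ≈ -6962.0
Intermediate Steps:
p(J, O) = -9 + J² (p(J, O) = J² - 9 = -9 + J²)
m = -6898 (m = 3 - ((-9 + (-2 + 4)²) - 98)*(-49 - 1*18) = 3 - ((-9 + 2²) - 98)*(-49 - 18) = 3 - ((-9 + 4) - 98)*(-67) = 3 - (-5 - 98)*(-67) = 3 - (-103)*(-67) = 3 - 1*6901 = 3 - 6901 = -6898)
I - 1/(m + V(-40)) = -6962 - 1/(-6898 + 156) = -6962 - 1/(-6742) = -6962 - 1*(-1/6742) = -6962 + 1/6742 = -46937803/6742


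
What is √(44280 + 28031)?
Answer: √72311 ≈ 268.91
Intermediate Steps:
√(44280 + 28031) = √72311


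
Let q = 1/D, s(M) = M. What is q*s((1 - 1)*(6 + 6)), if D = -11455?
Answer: 0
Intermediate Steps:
q = -1/11455 (q = 1/(-11455) = -1/11455 ≈ -8.7298e-5)
q*s((1 - 1)*(6 + 6)) = -(1 - 1)*(6 + 6)/11455 = -0*12 = -1/11455*0 = 0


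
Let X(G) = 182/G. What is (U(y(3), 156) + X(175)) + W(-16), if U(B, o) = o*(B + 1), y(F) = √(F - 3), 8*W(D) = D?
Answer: 3876/25 ≈ 155.04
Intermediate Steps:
W(D) = D/8
y(F) = √(-3 + F)
U(B, o) = o*(1 + B)
(U(y(3), 156) + X(175)) + W(-16) = (156*(1 + √(-3 + 3)) + 182/175) + (⅛)*(-16) = (156*(1 + √0) + 182*(1/175)) - 2 = (156*(1 + 0) + 26/25) - 2 = (156*1 + 26/25) - 2 = (156 + 26/25) - 2 = 3926/25 - 2 = 3876/25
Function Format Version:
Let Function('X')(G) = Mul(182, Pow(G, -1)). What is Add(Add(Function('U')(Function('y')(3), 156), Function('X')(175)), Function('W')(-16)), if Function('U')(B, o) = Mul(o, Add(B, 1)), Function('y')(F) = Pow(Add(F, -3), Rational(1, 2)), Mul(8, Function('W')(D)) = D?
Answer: Rational(3876, 25) ≈ 155.04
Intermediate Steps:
Function('W')(D) = Mul(Rational(1, 8), D)
Function('y')(F) = Pow(Add(-3, F), Rational(1, 2))
Function('U')(B, o) = Mul(o, Add(1, B))
Add(Add(Function('U')(Function('y')(3), 156), Function('X')(175)), Function('W')(-16)) = Add(Add(Mul(156, Add(1, Pow(Add(-3, 3), Rational(1, 2)))), Mul(182, Pow(175, -1))), Mul(Rational(1, 8), -16)) = Add(Add(Mul(156, Add(1, Pow(0, Rational(1, 2)))), Mul(182, Rational(1, 175))), -2) = Add(Add(Mul(156, Add(1, 0)), Rational(26, 25)), -2) = Add(Add(Mul(156, 1), Rational(26, 25)), -2) = Add(Add(156, Rational(26, 25)), -2) = Add(Rational(3926, 25), -2) = Rational(3876, 25)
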